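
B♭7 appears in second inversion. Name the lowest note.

F

B♭7 in root position is Bb–D–F–Ab.
Second inversion places the fifth in the bass, which is F.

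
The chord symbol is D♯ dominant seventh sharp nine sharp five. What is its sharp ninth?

E##

Root of D♯ dominant seventh sharp nine sharp five = D#. The 9th is an augmented 9th: D# up an augmented 9th → E##.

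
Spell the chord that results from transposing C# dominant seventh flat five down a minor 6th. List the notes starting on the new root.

E-sharp G-double-sharp B D-sharp

A minor 6th down from C-sharp is E-sharp, so the new chord is E-sharp dominant seventh flat five.
root → E-sharp
3rd (major 3rd) → G-double-sharp
5th (diminished 5th) → B
7th (minor 7th) → D-sharp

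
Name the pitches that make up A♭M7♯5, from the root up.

Root A♭, quality augmented major seventh:
- root: A♭
- major 3rd: C
- augmented 5th: E
- major 7th: G

A♭  C  E  G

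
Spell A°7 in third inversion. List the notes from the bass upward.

G♭  A  C  E♭

A°7 = A–C–E♭–G♭; third inversion → seventh (G♭) lowest.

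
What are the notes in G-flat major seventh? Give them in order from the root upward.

G♭ B♭ D♭ F

Root G♭, quality major seventh:
- root: G♭
- major 3rd: B♭
- perfect 5th: D♭
- major 7th: F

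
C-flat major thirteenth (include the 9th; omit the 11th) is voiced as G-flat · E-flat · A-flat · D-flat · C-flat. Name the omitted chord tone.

B-flat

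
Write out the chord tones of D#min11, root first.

D#, F#, A#, C#, E#, G#

D#min11: minor eleventh on D#.
D# — root
F# — minor 3rd
A# — perfect 5th
C# — minor 7th
E# — major 9th
G# — perfect 11th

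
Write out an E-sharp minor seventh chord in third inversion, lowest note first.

In root position, E-sharp minor seventh is E♯–G♯–B♯–D♯.
Third inversion puts the seventh (D♯) in the bass.

D♯ – E♯ – G♯ – B♯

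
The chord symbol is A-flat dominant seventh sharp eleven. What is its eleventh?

A-flat dominant seventh sharp eleven is built on A-flat; its 11th is an augmented 11th above the root.
A fourth above A uses the letter D, and the augmented 11th above A-flat is D.

D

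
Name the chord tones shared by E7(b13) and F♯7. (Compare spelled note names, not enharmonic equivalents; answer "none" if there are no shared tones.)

E7(b13) = E, G#, B, D, C.
F♯7 = F#, A#, C#, E.
Shared: E.

E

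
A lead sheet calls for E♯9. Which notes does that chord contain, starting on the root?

Root E♯, quality dominant ninth:
E♯ — root
G𝄪 — major 3rd
B♯ — perfect 5th
D♯ — minor 7th
F𝄪 — major 9th

E♯  G𝄪  B♯  D♯  F𝄪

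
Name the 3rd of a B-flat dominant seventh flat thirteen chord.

Root of B-flat dominant seventh flat thirteen = B-flat. The 3rd is a major 3rd: B-flat up a major 3rd → D.

D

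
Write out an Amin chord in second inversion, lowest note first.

E, A, C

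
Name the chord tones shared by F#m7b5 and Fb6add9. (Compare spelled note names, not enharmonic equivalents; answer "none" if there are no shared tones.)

F#m7b5 = F#, A, C, E.
Fb6add9 = Fb, Ab, Cb, Db, Gb.
Shared: none.

none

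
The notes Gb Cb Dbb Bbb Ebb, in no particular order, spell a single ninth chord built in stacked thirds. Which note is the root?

Cb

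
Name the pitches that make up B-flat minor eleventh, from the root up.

B-flat, D-flat, F, A-flat, C, E-flat

B-flat minor eleventh: minor eleventh on B-flat.
- root: B-flat
- minor 3rd: D-flat
- perfect 5th: F
- minor 7th: A-flat
- major 9th: C
- perfect 11th: E-flat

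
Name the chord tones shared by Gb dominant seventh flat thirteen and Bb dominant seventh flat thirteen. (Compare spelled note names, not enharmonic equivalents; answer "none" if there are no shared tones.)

Gb dominant seventh flat thirteen: G-flat B-flat D-flat F-flat E-double-flat
Bb dominant seventh flat thirteen: B-flat D F A-flat G-flat
Common to both → G-flat, B-flat.

G-flat, B-flat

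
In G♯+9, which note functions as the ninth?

G♯+9 is built on G#; its 9th is a major 9th above the root.
A second above G uses the letter A, and the major 9th above G# is A#.

A#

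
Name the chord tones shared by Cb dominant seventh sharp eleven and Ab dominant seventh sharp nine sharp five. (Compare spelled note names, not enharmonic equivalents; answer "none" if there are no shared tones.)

G-flat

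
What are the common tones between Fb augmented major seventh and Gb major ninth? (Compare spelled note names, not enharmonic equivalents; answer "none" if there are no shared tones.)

Fb augmented major seventh: F-flat A-flat C E-flat
Gb major ninth: G-flat B-flat D-flat F A-flat
Common to both → A-flat.

A-flat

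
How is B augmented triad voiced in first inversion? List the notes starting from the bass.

In root position, B augmented triad is B–D#–F##.
First inversion puts the third (D#) in the bass.

D#  F##  B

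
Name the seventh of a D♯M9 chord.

C𝄪

D♯M9 is built on D♯; its 7th is a major 7th above the root.
A seventh above D uses the letter C, and the major 7th above D♯ is C𝄪.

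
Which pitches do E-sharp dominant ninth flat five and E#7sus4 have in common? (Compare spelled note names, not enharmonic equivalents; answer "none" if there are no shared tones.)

E♯  D♯

E-sharp dominant ninth flat five: E♯ G𝄪 B D♯ F𝄪
E#7sus4: E♯ A♯ B♯ D♯
Common to both → E♯, D♯.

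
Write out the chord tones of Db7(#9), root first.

Db, F, Ab, Cb, E

Db7(#9) is a dominant seventh sharp nine built on Db.
Root: Db
Major 3rd (3rd): F
Perfect 5th (5th): Ab
Minor 7th (7th): Cb
Augmented 9th (9th): E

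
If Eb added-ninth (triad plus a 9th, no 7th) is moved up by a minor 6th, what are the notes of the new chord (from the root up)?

Transposed root: E-flat → C-flat (minor 6th up). So we spell C-flat added-ninth:
root → C-flat
3rd (major 3rd) → E-flat
5th (perfect 5th) → G-flat
9th (major 9th) → D-flat

C-flat E-flat G-flat D-flat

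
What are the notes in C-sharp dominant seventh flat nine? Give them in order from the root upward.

C♯, E♯, G♯, B, D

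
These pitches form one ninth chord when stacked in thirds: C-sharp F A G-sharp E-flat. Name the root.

Arranged so that each adjacent pair is a third by letter name: F – A – C-sharp – E-flat – G-sharp.
The bottom of that stack, F, is the root (this is F dominant seventh sharp nine sharp five).

F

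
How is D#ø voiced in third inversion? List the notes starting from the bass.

In root position, D#ø is D#–F#–A–C#.
Third inversion puts the seventh (C#) in the bass.

C#, D#, F#, A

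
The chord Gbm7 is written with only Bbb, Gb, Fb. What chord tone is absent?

The full Gbm7 chord is Gb, Bbb, Db, Fb.
Comparing with the voicing, the perfect 5th (5th) — Db — is absent.

Db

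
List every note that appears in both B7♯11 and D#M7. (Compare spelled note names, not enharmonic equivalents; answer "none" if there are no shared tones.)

B7♯11 = B, D♯, F♯, A, E♯.
D#M7 = D♯, F𝄪, A♯, C𝄪.
Shared: D♯.

D♯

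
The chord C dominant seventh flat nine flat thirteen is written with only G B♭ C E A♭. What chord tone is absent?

D♭

C dominant seventh flat nine flat thirteen = C, E, G, B♭, D♭, A♭. The voicing lacks the 9th (minor 9th), D♭.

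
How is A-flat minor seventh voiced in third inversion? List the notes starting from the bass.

A-flat minor seventh = A-flat–C-flat–E-flat–G-flat; third inversion → seventh (G-flat) lowest.

G-flat – A-flat – C-flat – E-flat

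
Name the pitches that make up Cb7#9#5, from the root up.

Cb – Eb – G – Bbb – D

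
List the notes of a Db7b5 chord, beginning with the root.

Db F Abb Cb

Db7b5: dominant seventh flat five on Db.
Db — root
F — major 3rd
Abb — diminished 5th
Cb — minor 7th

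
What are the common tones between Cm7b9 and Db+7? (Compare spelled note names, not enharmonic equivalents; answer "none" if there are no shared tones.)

Cm7b9: C Eb G Bb Db
Db+7: Db F A Cb
Common to both → Db.

Db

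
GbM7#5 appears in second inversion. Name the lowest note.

GbM7#5 = Gb–Bb–D–F. Second inversion → fifth in the bass = D.

D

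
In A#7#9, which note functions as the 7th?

Root of A#7#9 = A#. The 7th is a minor 7th: A# up a minor 7th → G#.

G#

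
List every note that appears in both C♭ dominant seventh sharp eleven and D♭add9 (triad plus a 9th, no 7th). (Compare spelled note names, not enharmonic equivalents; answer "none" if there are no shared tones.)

Eb, F

C♭ dominant seventh sharp eleven: Cb Eb Gb Bbb F
D♭add9: Db F Ab Eb
Common to both → Eb, F.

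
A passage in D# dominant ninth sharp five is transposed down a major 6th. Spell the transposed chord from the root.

D♯ down a major 6th → F♯. New chord: F♯ dominant ninth sharp five.
root → F♯
3rd (major 3rd) → A♯
5th (augmented 5th) → C𝄪
7th (minor 7th) → E
9th (major 9th) → G♯

F♯  A♯  C𝄪  E  G♯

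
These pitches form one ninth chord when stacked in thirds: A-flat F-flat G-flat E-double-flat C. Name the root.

Stacking in thirds gives F-flat – A-flat – C – E-double-flat – G-flat, so F-flat is the root — F-flat dominant ninth sharp five.

F-flat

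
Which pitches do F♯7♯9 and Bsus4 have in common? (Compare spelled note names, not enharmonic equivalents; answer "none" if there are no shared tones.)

F#  E

F♯7♯9 = F#, A#, C#, E, G##.
Bsus4 = B, E, F#.
Shared: F#, E.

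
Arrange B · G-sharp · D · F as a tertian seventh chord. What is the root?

Arranged so that each adjacent pair is a third by letter name: G-sharp – B – D – F.
The bottom of that stack, G-sharp, is the root (this is G-sharp diminished seventh).

G-sharp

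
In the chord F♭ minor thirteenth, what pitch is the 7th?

E-double-flat

Root of F♭ minor thirteenth = F-flat. The 7th is a minor 7th: F-flat up a minor 7th → E-double-flat.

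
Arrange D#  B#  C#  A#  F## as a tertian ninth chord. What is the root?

B#

Arranged so that each adjacent pair is a third by letter name: B# – D# – F## – A# – C#.
The bottom of that stack, B#, is the root (this is B# minor seventh flat nine).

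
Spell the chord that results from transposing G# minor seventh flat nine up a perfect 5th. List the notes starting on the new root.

A perfect 5th up from G-sharp is D-sharp, so the new chord is D-sharp minor seventh flat nine.
D-sharp — root
F-sharp — minor 3rd
A-sharp — perfect 5th
C-sharp — minor 7th
E — minor 9th

D-sharp – F-sharp – A-sharp – C-sharp – E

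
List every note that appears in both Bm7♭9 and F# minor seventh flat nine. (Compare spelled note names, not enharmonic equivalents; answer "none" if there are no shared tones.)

Bm7♭9: B D F# A C
F# minor seventh flat nine: F# A C# E G
Common to both → F#, A.

F# A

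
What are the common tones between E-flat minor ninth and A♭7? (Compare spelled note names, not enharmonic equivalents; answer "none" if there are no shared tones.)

Eb, Gb

E-flat minor ninth = Eb, Gb, Bb, Db, F.
A♭7 = Ab, C, Eb, Gb.
Shared: Eb, Gb.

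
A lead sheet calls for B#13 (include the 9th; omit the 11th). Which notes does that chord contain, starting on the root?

B#  D##  F##  A#  C##  G##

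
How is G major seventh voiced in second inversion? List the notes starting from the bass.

D – F-sharp – G – B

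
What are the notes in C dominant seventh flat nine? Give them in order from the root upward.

Root C, quality dominant seventh flat nine:
root → C
3rd (major 3rd) → E
5th (perfect 5th) → G
7th (minor 7th) → B-flat
9th (minor 9th) → D-flat

C E G B-flat D-flat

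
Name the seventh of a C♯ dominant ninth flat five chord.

B

Root of C♯ dominant ninth flat five = C-sharp. The 7th is a minor 7th: C-sharp up a minor 7th → B.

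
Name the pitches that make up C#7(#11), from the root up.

C#, E#, G#, B, F##

Root C#, quality dominant seventh sharp eleven:
root → C#
3rd (major 3rd) → E#
5th (perfect 5th) → G#
7th (minor 7th) → B
11th (augmented 11th) → F##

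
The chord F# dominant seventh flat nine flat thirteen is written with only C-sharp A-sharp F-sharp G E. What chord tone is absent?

The full F# dominant seventh flat nine flat thirteen chord is F-sharp, A-sharp, C-sharp, E, G, D.
Comparing with the voicing, the minor 13th (13th) — D — is absent.

D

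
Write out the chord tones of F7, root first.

F – A – C – Eb

Root F, quality dominant seventh:
Root: F
Major 3rd (3rd): A
Perfect 5th (5th): C
Minor 7th (7th): Eb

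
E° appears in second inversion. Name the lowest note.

Bb

E° = E–G–Bb. Second inversion → fifth in the bass = Bb.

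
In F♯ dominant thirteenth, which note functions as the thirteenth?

D-sharp

F♯ dominant thirteenth is built on F-sharp; its 13th is a major 13th above the root.
A sixth above F uses the letter D, and the major 13th above F-sharp is D-sharp.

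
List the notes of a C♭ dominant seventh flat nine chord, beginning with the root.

C♭ dominant seventh flat nine: dominant seventh flat nine on C-flat.
C-flat — root
E-flat — major 3rd
G-flat — perfect 5th
B-double-flat — minor 7th
D-double-flat — minor 9th

C-flat – E-flat – G-flat – B-double-flat – D-double-flat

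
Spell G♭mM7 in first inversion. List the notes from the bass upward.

B𝄫, D♭, F, G♭

G♭mM7 = G♭–B𝄫–D♭–F; first inversion → third (B𝄫) lowest.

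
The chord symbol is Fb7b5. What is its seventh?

Ebb

Fb7b5 is built on Fb; its 7th is a minor 7th above the root.
A seventh above F uses the letter E, and the minor 7th above Fb is Ebb.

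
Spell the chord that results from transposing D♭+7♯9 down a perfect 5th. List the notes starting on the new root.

Db down a perfect 5th → Gb. New chord: Gb dominant seventh sharp nine sharp five.
root → Gb
3rd (major 3rd) → Bb
5th (augmented 5th) → D
7th (minor 7th) → Fb
9th (augmented 9th) → A

Gb, Bb, D, Fb, A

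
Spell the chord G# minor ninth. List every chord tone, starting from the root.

G♯, B, D♯, F♯, A♯

G# minor ninth: minor ninth on G♯.
G♯ — root
B — minor 3rd
D♯ — perfect 5th
F♯ — minor 7th
A♯ — major 9th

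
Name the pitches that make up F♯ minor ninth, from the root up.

F♯ minor ninth is a minor ninth built on F#.
- root: F#
- minor 3rd: A
- perfect 5th: C#
- minor 7th: E
- major 9th: G#

F#  A  C#  E  G#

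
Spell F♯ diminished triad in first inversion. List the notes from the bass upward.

F♯ diminished triad = F♯–A–C; first inversion → third (A) lowest.

A  C  F♯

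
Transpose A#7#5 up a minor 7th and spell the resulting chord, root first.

G♯, B♯, D𝄪, F♯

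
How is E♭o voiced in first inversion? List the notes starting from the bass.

Gb  Bbb  Eb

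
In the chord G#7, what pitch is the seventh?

Root of G#7 = G#. The 7th is a minor 7th: G# up a minor 7th → F#.

F#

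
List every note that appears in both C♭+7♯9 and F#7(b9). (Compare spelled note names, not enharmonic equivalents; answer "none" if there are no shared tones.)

G

C♭+7♯9: Cb Eb G Bbb D
F#7(b9): F# A# C# E G
Common to both → G.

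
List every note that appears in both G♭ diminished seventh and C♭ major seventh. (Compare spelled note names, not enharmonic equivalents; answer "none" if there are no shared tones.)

G-flat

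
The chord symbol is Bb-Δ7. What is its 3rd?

D♭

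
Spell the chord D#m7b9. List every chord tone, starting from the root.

D# F# A# C# E

Root D#, quality minor seventh flat nine:
- root: D#
- minor 3rd: F#
- perfect 5th: A#
- minor 7th: C#
- minor 9th: E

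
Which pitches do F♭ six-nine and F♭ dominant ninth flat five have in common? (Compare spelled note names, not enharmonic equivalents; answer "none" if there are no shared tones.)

F-flat – A-flat – G-flat

F♭ six-nine = F-flat, A-flat, C-flat, D-flat, G-flat.
F♭ dominant ninth flat five = F-flat, A-flat, C-double-flat, E-double-flat, G-flat.
Shared: F-flat, A-flat, G-flat.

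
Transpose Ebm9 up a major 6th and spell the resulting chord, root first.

C, E♭, G, B♭, D

Transposed root: E♭ → C (major 6th up). So we spell C minor ninth:
Root: C
Minor 3rd (3rd): E♭
Perfect 5th (5th): G
Minor 7th (7th): B♭
Major 9th (9th): D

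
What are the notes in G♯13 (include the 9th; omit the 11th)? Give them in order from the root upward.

G# B# D# F# A# E#

G♯13: dominant thirteenth on G#.
root → G#
3rd (major 3rd) → B#
5th (perfect 5th) → D#
7th (minor 7th) → F#
9th (major 9th) → A#
13th (major 13th) → E#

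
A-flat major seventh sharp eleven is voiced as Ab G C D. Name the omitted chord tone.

Eb

A-flat major seventh sharp eleven = Ab, C, Eb, G, D. The voicing lacks the 5th (perfect 5th), Eb.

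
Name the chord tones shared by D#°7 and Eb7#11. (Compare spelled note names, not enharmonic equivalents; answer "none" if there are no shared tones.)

A

D#°7 = D#, F#, A, C.
Eb7#11 = Eb, G, Bb, Db, A.
Shared: A.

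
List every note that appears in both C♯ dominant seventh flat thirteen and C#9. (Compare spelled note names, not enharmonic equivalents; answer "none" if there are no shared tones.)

C♯ dominant seventh flat thirteen = C♯, E♯, G♯, B, A.
C#9 = C♯, E♯, G♯, B, D♯.
Shared: C♯, E♯, G♯, B.

C♯  E♯  G♯  B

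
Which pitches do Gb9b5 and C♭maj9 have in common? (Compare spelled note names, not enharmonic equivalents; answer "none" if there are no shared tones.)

Gb – Bb

Gb9b5: Gb Bb Dbb Fb Ab
C♭maj9: Cb Eb Gb Bb Db
Common to both → Gb, Bb.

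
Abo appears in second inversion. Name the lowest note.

Ebb

Abo = Ab–Cb–Ebb. Second inversion → fifth in the bass = Ebb.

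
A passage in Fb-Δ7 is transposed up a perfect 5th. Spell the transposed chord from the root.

Cb Ebb Gb Bb

A perfect 5th up from Fb is Cb, so the new chord is Cb minor-major seventh.
Cb — root
Ebb — minor 3rd
Gb — perfect 5th
Bb — major 7th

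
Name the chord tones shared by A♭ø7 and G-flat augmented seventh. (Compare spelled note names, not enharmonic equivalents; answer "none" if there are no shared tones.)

Gb

A♭ø7: Ab Cb Ebb Gb
G-flat augmented seventh: Gb Bb D Fb
Common to both → Gb.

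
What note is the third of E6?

E6 is built on E; its 3rd is a major 3rd above the root.
A third above E uses the letter G, and the major 3rd above E is G#.

G#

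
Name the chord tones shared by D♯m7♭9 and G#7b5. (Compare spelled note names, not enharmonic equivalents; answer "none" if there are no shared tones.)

F#

D♯m7♭9: D# F# A# C# E
G#7b5: G# B# D F#
Common to both → F#.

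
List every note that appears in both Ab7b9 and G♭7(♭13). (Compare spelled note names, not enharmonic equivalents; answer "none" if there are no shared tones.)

Ab7b9 = Ab, C, Eb, Gb, Bbb.
G♭7(♭13) = Gb, Bb, Db, Fb, Ebb.
Shared: Gb.

Gb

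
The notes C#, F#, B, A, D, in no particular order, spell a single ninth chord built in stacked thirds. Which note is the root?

B

Stacking in thirds gives B – D – F# – A – C#, so B is the root — B minor ninth.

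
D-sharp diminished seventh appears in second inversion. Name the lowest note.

D-sharp diminished seventh in root position is D♯–F♯–A–C.
Second inversion places the fifth in the bass, which is A.

A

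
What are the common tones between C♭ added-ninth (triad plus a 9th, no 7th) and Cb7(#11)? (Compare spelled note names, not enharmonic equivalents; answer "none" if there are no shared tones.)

C♭ added-ninth: C♭ E♭ G♭ D♭
Cb7(#11): C♭ E♭ G♭ B𝄫 F
Common to both → C♭, E♭, G♭.

C♭, E♭, G♭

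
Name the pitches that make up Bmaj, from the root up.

B D# F#

Bmaj: major triad on B.
B — root
D# — major 3rd
F# — perfect 5th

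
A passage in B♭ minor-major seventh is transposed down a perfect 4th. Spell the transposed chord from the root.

F  A-flat  C  E

B-flat down a perfect 4th → F. New chord: F minor-major seventh.
root → F
3rd (minor 3rd) → A-flat
5th (perfect 5th) → C
7th (major 7th) → E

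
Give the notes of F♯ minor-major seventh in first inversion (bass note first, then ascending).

F♯ minor-major seventh = F#–A–C#–E#; first inversion → third (A) lowest.

A  C#  E#  F#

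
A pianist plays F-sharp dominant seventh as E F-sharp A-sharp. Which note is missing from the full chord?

The full F-sharp dominant seventh chord is F-sharp, A-sharp, C-sharp, E.
Comparing with the voicing, the perfect 5th (5th) — C-sharp — is absent.

C-sharp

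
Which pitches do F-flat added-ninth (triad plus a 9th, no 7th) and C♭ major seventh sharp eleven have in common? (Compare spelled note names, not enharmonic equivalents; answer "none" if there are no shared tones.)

F-flat added-ninth: F-flat A-flat C-flat G-flat
C♭ major seventh sharp eleven: C-flat E-flat G-flat B-flat F
Common to both → C-flat, G-flat.

C-flat, G-flat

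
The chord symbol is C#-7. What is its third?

E

Root of C#-7 = C#. The 3rd is a minor 3rd: C# up a minor 3rd → E.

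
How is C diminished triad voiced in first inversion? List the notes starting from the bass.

E-flat, G-flat, C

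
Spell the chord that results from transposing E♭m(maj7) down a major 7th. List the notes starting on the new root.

F♭  A𝄫  C♭  E♭

E♭ down a major 7th → F♭. New chord: F♭ minor-major seventh.
root → F♭
3rd (minor 3rd) → A𝄫
5th (perfect 5th) → C♭
7th (major 7th) → E♭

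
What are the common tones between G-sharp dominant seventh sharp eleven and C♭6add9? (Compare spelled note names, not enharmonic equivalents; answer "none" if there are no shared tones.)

none

G-sharp dominant seventh sharp eleven: G# B# D# F# C##
C♭6add9: Cb Eb Gb Ab Db
Common to both → none.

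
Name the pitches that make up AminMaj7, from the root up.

A, C, E, G#

Root A, quality minor-major seventh:
root → A
3rd (minor 3rd) → C
5th (perfect 5th) → E
7th (major 7th) → G#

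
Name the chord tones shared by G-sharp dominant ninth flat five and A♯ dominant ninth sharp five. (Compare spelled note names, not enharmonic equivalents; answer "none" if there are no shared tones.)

G# B# A#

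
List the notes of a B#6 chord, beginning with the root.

B♯, D𝄪, F𝄪, G𝄪

B#6 is a major sixth built on B♯.
- root: B♯
- major 3rd: D𝄪
- perfect 5th: F𝄪
- major 6th: G𝄪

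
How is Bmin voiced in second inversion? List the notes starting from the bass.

F# B D

Bmin = B–D–F#; second inversion → fifth (F#) lowest.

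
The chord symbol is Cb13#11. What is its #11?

Cb13#11 is built on Cb; its 11th is an augmented 11th above the root.
A fourth above C uses the letter F, and the augmented 11th above Cb is F.

F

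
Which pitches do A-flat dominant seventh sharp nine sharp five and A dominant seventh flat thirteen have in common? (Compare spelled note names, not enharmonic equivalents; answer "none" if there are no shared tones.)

E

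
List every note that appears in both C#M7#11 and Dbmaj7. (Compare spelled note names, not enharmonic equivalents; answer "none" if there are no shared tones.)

C#M7#11 = C#, E#, G#, B#, F##.
Dbmaj7 = Db, F, Ab, C.
Shared: none.

none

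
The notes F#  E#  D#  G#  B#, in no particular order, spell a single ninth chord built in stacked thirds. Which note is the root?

Arranged so that each adjacent pair is a third by letter name: E# – G# – B# – D# – F#.
The bottom of that stack, E#, is the root (this is E# minor seventh flat nine).

E#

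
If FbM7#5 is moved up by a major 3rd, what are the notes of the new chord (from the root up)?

Ab  C  E  G

Fb up a major 3rd → Ab. New chord: Ab augmented major seventh.
Ab — root
C — major 3rd
E — augmented 5th
G — major 7th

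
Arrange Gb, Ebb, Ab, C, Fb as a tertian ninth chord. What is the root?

Arranged so that each adjacent pair is a third by letter name: Fb – Ab – C – Ebb – Gb.
The bottom of that stack, Fb, is the root (this is Fb dominant ninth sharp five).

Fb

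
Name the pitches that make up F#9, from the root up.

Root F#, quality dominant ninth:
Root: F#
Major 3rd (3rd): A#
Perfect 5th (5th): C#
Minor 7th (7th): E
Major 9th (9th): G#

F# A# C# E G#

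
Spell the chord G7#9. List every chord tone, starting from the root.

G – B – D – F – A#

G7#9 is a dominant seventh sharp nine built on G.
G — root
B — major 3rd
D — perfect 5th
F — minor 7th
A# — augmented 9th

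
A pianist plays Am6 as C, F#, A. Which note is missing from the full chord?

Am6 = A, C, E, F#. The voicing lacks the 5th (perfect 5th), E.

E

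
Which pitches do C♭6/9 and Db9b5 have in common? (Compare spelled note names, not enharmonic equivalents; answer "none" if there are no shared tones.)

C♭, E♭, D♭

C♭6/9 = C♭, E♭, G♭, A♭, D♭.
Db9b5 = D♭, F, A𝄫, C♭, E♭.
Shared: C♭, E♭, D♭.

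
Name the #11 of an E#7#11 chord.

A𝄪

Root of E#7#11 = E♯. The 11th is an augmented 11th: E♯ up an augmented 11th → A𝄪.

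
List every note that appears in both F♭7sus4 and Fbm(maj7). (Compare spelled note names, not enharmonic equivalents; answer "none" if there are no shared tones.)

Fb, Cb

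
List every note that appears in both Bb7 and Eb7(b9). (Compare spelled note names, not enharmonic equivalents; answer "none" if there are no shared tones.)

Bb7: Bb D F Ab
Eb7(b9): Eb G Bb Db Fb
Common to both → Bb.

Bb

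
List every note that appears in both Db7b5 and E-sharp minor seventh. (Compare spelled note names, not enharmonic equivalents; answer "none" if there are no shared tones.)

Db7b5: Db F Abb Cb
E-sharp minor seventh: E# G# B# D#
Common to both → none.

none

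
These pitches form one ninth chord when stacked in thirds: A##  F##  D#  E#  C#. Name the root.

D#

Stacking in thirds gives D# – F## – A## – C# – E#, so D# is the root — D# dominant ninth sharp five.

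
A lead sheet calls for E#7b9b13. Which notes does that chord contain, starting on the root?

E# G## B# D# F# C#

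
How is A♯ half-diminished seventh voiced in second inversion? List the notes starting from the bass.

E  G#  A#  C#

A♯ half-diminished seventh = A#–C#–E–G#; second inversion → fifth (E) lowest.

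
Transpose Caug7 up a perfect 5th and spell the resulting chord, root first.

A perfect 5th up from C is G, so the new chord is G augmented seventh.
G — root
B — major 3rd
D# — augmented 5th
F — minor 7th

G – B – D# – F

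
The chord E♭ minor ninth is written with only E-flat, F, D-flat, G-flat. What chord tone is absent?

B-flat

E♭ minor ninth = E-flat, G-flat, B-flat, D-flat, F. The voicing lacks the 5th (perfect 5th), B-flat.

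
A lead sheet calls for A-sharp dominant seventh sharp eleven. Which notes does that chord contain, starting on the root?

A-sharp – C-double-sharp – E-sharp – G-sharp – D-double-sharp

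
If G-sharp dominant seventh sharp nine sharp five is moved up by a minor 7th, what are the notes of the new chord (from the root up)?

G-sharp up a minor 7th → F-sharp. New chord: F-sharp dominant seventh sharp nine sharp five.
root → F-sharp
3rd (major 3rd) → A-sharp
5th (augmented 5th) → C-double-sharp
7th (minor 7th) → E
9th (augmented 9th) → G-double-sharp

F-sharp  A-sharp  C-double-sharp  E  G-double-sharp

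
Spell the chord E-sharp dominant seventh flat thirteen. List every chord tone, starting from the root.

E♯, G𝄪, B♯, D♯, C♯

E-sharp dominant seventh flat thirteen is a dominant seventh flat thirteen built on E♯.
Root: E♯
Major 3rd (3rd): G𝄪
Perfect 5th (5th): B♯
Minor 7th (7th): D♯
Minor 13th (13th): C♯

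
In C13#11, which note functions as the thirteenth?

Root of C13#11 = C. The 13th is a major 13th: C up a major 13th → A.

A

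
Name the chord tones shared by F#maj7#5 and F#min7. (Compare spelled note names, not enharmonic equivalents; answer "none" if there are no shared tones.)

F♯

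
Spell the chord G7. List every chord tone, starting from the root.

G B D F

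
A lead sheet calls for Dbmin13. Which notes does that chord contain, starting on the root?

Db, Fb, Ab, Cb, Eb, Gb, Bb

Dbmin13: minor thirteenth on Db.
Db — root
Fb — minor 3rd
Ab — perfect 5th
Cb — minor 7th
Eb — major 9th
Gb — perfect 11th
Bb — major 13th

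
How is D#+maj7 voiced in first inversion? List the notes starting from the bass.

F##, A##, C##, D#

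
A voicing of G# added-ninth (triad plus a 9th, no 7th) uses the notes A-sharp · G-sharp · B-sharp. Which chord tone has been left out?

D-sharp

The full G# added-ninth chord is G-sharp, B-sharp, D-sharp, A-sharp.
Comparing with the voicing, the perfect 5th (5th) — D-sharp — is absent.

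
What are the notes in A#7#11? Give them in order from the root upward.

A# – C## – E# – G# – D##

A#7#11 is a dominant seventh sharp eleven built on A#.
Root: A#
Major 3rd (3rd): C##
Perfect 5th (5th): E#
Minor 7th (7th): G#
Augmented 11th (11th): D##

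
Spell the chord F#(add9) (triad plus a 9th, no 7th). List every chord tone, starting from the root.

F#, A#, C#, G#

F#(add9): added-ninth on F#.
Root: F#
Major 3rd (3rd): A#
Perfect 5th (5th): C#
Major 9th (9th): G#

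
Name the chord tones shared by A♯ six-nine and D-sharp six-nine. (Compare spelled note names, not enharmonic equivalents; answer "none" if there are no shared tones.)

A#, E#, F##, B#

A♯ six-nine = A#, C##, E#, F##, B#.
D-sharp six-nine = D#, F##, A#, B#, E#.
Shared: A#, E#, F##, B#.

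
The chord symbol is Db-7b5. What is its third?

Fb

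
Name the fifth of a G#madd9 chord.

Root of G#madd9 = G#. The 5th is a perfect 5th: G# up a perfect 5th → D#.

D#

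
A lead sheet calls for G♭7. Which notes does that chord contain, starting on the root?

G♭7: dominant seventh on G♭.
Root: G♭
Major 3rd (3rd): B♭
Perfect 5th (5th): D♭
Minor 7th (7th): F♭

G♭ – B♭ – D♭ – F♭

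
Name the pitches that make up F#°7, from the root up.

F# – A – C – Eb

F#°7: diminished seventh on F#.
root → F#
3rd (minor 3rd) → A
5th (diminished 5th) → C
7th (diminished 7th) → Eb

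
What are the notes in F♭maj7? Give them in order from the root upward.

F♭ – A♭ – C♭ – E♭

F♭maj7: major seventh on F♭.
root → F♭
3rd (major 3rd) → A♭
5th (perfect 5th) → C♭
7th (major 7th) → E♭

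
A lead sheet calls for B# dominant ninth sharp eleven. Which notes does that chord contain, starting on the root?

B# – D## – F## – A# – C## – E##

Root B#, quality dominant ninth sharp eleven:
- root: B#
- major 3rd: D##
- perfect 5th: F##
- minor 7th: A#
- major 9th: C##
- augmented 11th: E##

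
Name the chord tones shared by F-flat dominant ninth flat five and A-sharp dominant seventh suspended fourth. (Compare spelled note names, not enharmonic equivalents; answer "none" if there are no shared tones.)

none

F-flat dominant ninth flat five = F-flat, A-flat, C-double-flat, E-double-flat, G-flat.
A-sharp dominant seventh suspended fourth = A-sharp, D-sharp, E-sharp, G-sharp.
Shared: none.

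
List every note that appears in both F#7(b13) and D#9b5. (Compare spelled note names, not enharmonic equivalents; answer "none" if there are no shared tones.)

F#7(b13) = F#, A#, C#, E, D.
D#9b5 = D#, F##, A, C#, E#.
Shared: C#.

C#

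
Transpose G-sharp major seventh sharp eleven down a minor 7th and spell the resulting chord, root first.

A minor 7th down from G-sharp is A-sharp, so the new chord is A-sharp major seventh sharp eleven.
A-sharp — root
C-double-sharp — major 3rd
E-sharp — perfect 5th
G-double-sharp — major 7th
D-double-sharp — augmented 11th

A-sharp, C-double-sharp, E-sharp, G-double-sharp, D-double-sharp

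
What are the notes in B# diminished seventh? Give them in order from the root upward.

B# diminished seventh: diminished seventh on B#.
root → B#
3rd (minor 3rd) → D#
5th (diminished 5th) → F#
7th (diminished 7th) → A

B# – D# – F# – A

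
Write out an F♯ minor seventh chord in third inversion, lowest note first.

In root position, F♯ minor seventh is F#–A–C#–E.
Third inversion puts the seventh (E) in the bass.

E, F#, A, C#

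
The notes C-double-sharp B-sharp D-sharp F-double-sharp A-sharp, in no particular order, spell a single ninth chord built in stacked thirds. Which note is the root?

Stacking in thirds gives B-sharp – D-sharp – F-double-sharp – A-sharp – C-double-sharp, so B-sharp is the root — B-sharp minor ninth.

B-sharp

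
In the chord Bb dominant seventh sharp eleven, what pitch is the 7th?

Root of Bb dominant seventh sharp eleven = Bb. The 7th is a minor 7th: Bb up a minor 7th → Ab.

Ab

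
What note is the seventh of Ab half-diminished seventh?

Ab half-diminished seventh is built on Ab; its 7th is a minor 7th above the root.
A seventh above A uses the letter G, and the minor 7th above Ab is Gb.

Gb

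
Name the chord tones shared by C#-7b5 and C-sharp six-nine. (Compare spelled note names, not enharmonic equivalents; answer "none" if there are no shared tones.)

C#

C#-7b5 = C#, E, G, B.
C-sharp six-nine = C#, E#, G#, A#, D#.
Shared: C#.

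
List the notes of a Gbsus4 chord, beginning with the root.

Gb, Cb, Db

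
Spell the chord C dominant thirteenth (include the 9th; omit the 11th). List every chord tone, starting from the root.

C dominant thirteenth: dominant thirteenth on C.
- root: C
- major 3rd: E
- perfect 5th: G
- minor 7th: B-flat
- major 9th: D
- major 13th: A

C  E  G  B-flat  D  A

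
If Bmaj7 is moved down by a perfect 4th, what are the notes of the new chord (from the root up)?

F# A# C# E#

A perfect 4th down from B is F#, so the new chord is F# major seventh.
F# — root
A# — major 3rd
C# — perfect 5th
E# — major 7th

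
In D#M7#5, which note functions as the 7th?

C𝄪

D#M7#5 is built on D♯; its 7th is a major 7th above the root.
A seventh above D uses the letter C, and the major 7th above D♯ is C𝄪.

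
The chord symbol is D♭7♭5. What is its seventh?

Cb

Root of D♭7♭5 = Db. The 7th is a minor 7th: Db up a minor 7th → Cb.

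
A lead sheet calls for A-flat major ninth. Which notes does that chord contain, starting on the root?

Ab C Eb G Bb

Root Ab, quality major ninth:
root → Ab
3rd (major 3rd) → C
5th (perfect 5th) → Eb
7th (major 7th) → G
9th (major 9th) → Bb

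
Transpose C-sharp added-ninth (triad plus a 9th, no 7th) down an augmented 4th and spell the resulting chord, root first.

G, B, D, A

C-sharp down an augmented 4th → G. New chord: G added-ninth.
- root: G
- major 3rd: B
- perfect 5th: D
- major 9th: A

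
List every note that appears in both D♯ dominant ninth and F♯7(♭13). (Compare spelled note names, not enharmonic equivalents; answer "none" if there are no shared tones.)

A#  C#

D♯ dominant ninth: D# F## A# C# E#
F♯7(♭13): F# A# C# E D
Common to both → A#, C#.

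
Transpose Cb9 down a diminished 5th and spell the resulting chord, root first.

F A C Eb G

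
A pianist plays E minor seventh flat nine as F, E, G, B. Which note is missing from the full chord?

E minor seventh flat nine = E, G, B, D, F. The voicing lacks the 7th (minor 7th), D.

D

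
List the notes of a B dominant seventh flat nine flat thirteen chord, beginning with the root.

B dominant seventh flat nine flat thirteen: dominant seventh flat nine flat thirteen on B.
- root: B
- major 3rd: D#
- perfect 5th: F#
- minor 7th: A
- minor 9th: C
- minor 13th: G

B – D# – F# – A – C – G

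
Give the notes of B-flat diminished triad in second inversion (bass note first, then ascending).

F-flat, B-flat, D-flat

In root position, B-flat diminished triad is B-flat–D-flat–F-flat.
Second inversion puts the fifth (F-flat) in the bass.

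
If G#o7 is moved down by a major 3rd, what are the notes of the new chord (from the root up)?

G# down a major 3rd → E. New chord: E diminished seventh.
root → E
3rd (minor 3rd) → G
5th (diminished 5th) → Bb
7th (diminished 7th) → Db

E  G  Bb  Db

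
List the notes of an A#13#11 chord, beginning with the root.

A♯  C𝄪  E♯  G♯  B♯  D𝄪  F𝄪

Root A♯, quality dominant thirteenth sharp eleven:
- root: A♯
- major 3rd: C𝄪
- perfect 5th: E♯
- minor 7th: G♯
- major 9th: B♯
- augmented 11th: D𝄪
- major 13th: F𝄪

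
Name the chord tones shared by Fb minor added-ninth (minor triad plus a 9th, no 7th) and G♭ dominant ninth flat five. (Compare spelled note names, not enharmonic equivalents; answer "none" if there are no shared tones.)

Fb, Gb

Fb minor added-ninth: Fb Abb Cb Gb
G♭ dominant ninth flat five: Gb Bb Dbb Fb Ab
Common to both → Fb, Gb.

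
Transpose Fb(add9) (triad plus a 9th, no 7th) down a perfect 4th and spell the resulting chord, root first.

F♭ down a perfect 4th → C♭. New chord: C♭ added-ninth.
Root: C♭
Major 3rd (3rd): E♭
Perfect 5th (5th): G♭
Major 9th (9th): D♭

C♭, E♭, G♭, D♭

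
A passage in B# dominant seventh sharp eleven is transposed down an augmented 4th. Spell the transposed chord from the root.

B-sharp down an augmented 4th → F-sharp. New chord: F-sharp dominant seventh sharp eleven.
F-sharp — root
A-sharp — major 3rd
C-sharp — perfect 5th
E — minor 7th
B-sharp — augmented 11th

F-sharp  A-sharp  C-sharp  E  B-sharp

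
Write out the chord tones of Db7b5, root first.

Db7b5 is a dominant seventh flat five built on D♭.
D♭ — root
F — major 3rd
A𝄫 — diminished 5th
C♭ — minor 7th

D♭, F, A𝄫, C♭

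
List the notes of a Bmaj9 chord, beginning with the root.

B D# F# A# C#

Bmaj9 is a major ninth built on B.
Root: B
Major 3rd (3rd): D#
Perfect 5th (5th): F#
Major 7th (7th): A#
Major 9th (9th): C#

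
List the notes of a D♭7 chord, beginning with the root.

Db – F – Ab – Cb

D♭7 is a dominant seventh built on Db.
Db — root
F — major 3rd
Ab — perfect 5th
Cb — minor 7th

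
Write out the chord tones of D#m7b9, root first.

Root D#, quality minor seventh flat nine:
- root: D#
- minor 3rd: F#
- perfect 5th: A#
- minor 7th: C#
- minor 9th: E

D#, F#, A#, C#, E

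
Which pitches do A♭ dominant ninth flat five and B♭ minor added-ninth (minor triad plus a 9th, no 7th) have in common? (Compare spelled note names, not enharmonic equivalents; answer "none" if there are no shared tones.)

A♭ dominant ninth flat five: A-flat C E-double-flat G-flat B-flat
B♭ minor added-ninth: B-flat D-flat F C
Common to both → C, B-flat.

C, B-flat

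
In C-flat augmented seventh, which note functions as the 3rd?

Root of C-flat augmented seventh = C-flat. The 3rd is a major 3rd: C-flat up a major 3rd → E-flat.

E-flat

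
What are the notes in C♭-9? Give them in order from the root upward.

Cb, Ebb, Gb, Bbb, Db

Root Cb, quality minor ninth:
Root: Cb
Minor 3rd (3rd): Ebb
Perfect 5th (5th): Gb
Minor 7th (7th): Bbb
Major 9th (9th): Db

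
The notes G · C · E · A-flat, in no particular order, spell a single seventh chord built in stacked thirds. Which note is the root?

Arranged so that each adjacent pair is a third by letter name: A-flat – C – E – G.
The bottom of that stack, A-flat, is the root (this is A-flat augmented major seventh).

A-flat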